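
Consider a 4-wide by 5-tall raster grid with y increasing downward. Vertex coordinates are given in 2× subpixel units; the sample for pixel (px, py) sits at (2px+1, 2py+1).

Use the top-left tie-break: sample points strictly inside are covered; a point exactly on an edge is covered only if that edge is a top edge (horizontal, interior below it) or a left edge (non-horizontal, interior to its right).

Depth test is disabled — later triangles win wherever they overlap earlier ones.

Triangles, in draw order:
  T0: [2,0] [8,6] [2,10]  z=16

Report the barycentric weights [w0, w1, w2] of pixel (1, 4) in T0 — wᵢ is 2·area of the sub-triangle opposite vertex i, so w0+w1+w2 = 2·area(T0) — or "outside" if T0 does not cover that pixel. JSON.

T0:
  2·area = 60
  edge (2, 0)→(8, 6): d=(6,6) right/bottom  bias=-1
  edge (8, 6)→(2, 10): d=(-6,4) right/bottom  bias=-1
  edge (2, 10)→(2, 0): d=(0,-10) top-left  bias=+0
    (1,0)@(3, 1): e=[0,50,10] → ·  [on edge]
    (1,1)@(3, 3): e=[12,38,10] → █
    (2,1)@(5, 3): e=[0,30,30] → ·  [on edge]
    (1,2)@(3, 5): e=[24,26,10] → █
    (2,2)@(5, 5): e=[12,18,30] → █
    (3,2)@(7, 5): e=[0,10,50] → ·  [on edge]
    (1,3)@(3, 7): e=[36,14,10] → █
    (3,3)@(7, 7): e=[12,-2,50] → ·
    (1,4)@(3, 9): e=[48,2,10] → █
    (2,4)@(5, 9): e=[36,-6,30] → ·
  covered (6 px):
    · · · ·
    · █ · ·
    · █ █ ·
    · █ █ ·
    · █ · ·

Result: [2,10,48]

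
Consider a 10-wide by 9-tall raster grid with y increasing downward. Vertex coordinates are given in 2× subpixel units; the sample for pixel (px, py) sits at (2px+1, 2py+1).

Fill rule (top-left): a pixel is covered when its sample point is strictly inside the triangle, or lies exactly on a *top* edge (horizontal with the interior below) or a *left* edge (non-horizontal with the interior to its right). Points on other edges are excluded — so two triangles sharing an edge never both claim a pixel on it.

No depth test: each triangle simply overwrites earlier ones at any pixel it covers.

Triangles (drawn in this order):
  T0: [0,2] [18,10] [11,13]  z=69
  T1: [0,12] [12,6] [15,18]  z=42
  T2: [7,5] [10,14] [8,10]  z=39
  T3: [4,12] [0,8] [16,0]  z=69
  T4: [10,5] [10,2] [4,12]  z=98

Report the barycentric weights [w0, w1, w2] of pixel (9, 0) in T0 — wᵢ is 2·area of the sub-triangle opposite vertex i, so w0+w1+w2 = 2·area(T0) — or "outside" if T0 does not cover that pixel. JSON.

T0:
  2·area = 110
  edge (0, 2)→(18, 10): d=(18,8) right/bottom  bias=-1
  edge (18, 10)→(11, 13): d=(-7,3) right/bottom  bias=-1
  edge (11, 13)→(0, 2): d=(-11,-11) top-left  bias=+0
    (0,1)@(1, 3): e=[10,100,0] → █  [on edge]
    (1,1)@(3, 3): e=[-6,94,22] → ·
    (0,2)@(1, 5): e=[46,86,-22] → ·
    (1,2)@(3, 5): e=[30,80,0] → █  [on edge]
    (2,2)@(5, 5): e=[14,74,22] → █
    (3,2)@(7, 5): e=[-2,68,44] → ·
    (1,3)@(3, 7): e=[66,66,-22] → ·
    (2,3)@(5, 7): e=[50,60,0] → █  [on edge]
    (3,3)@(7, 7): e=[34,54,22] → █
    (4,3)@(9, 7): e=[18,48,44] → █
    (5,3)@(11, 7): e=[2,42,66] → █
    (6,3)@(13, 7): e=[-14,36,88] → ·
    (3,4)@(7, 9): e=[70,40,0] → █  [on edge]
    (4,5)@(9, 11): e=[90,20,0] → █  [on edge]
    (5,6)@(11, 13): e=[110,0,0] → ·  [on edge]
    (6,7)@(13, 15): e=[130,-20,0] → ·  [on edge]
    (7,8)@(15, 17): e=[150,-40,0] → ·  [on edge]
  covered (16 px):
    · · · · · · · · · ·
    █ · · · · · · · · ·
    · █ █ · · · · · · ·
    · · █ █ █ █ · · · ·
    · · · █ █ █ █ █ · ·
    · · · · █ █ █ █ · ·
    · · · · · · · · · ·
    · · · · · · · · · ·
    · · · · · · · · · ·
T1:
  2·area = 162
  edge (0, 12)→(12, 6): d=(12,-6) top-left  bias=+0
  edge (12, 6)→(15, 18): d=(3,12) right/bottom  bias=-1
  edge (15, 18)→(0, 12): d=(-15,-6) top-left  bias=+0
    (5,3)@(11, 7): e=[6,15,141] → █
    (6,3)@(13, 7): e=[18,-9,153] → ·
    (3,4)@(7, 9): e=[6,69,87] → █
    (4,4)@(9, 9): e=[18,45,99] → █
    (6,4)@(13, 9): e=[42,-3,123] → ·
    (1,5)@(3, 11): e=[6,123,33] → █
    (2,5)@(5, 11): e=[18,99,45] → █
    (6,5)@(13, 11): e=[66,3,93] → █
    (7,5)@(15, 11): e=[78,-21,105] → ·
    (1,6)@(3, 13): e=[30,129,3] → █
    (7,6)@(15, 13): e=[102,-15,75] → ·
    (1,7)@(3, 15): e=[54,135,-27] → ·
  covered (20 px):
    · · · · · · · · · ·
    · · · · · · · · · ·
    · · · · · · · · · ·
    · · · · · █ · · · ·
    · · · █ █ █ · · · ·
    · █ █ █ █ █ █ · · ·
    · █ █ █ █ █ █ · · ·
    · · · · █ █ █ · · ·
    · · · · · · █ · · ·
T2:
  2·area = 6
  edge (7, 5)→(10, 14): d=(3,9) right/bottom  bias=-1
  edge (10, 14)→(8, 10): d=(-2,-4) top-left  bias=+0
  edge (8, 10)→(7, 5): d=(-1,-5) top-left  bias=+0
    (3,2)@(7, 5): e=[0,6,0] → ·  [on edge]
    (4,5)@(9, 11): e=[0,2,4] → ·  [on edge]
    (4,7)@(9, 15): e=[12,-6,0] → ·  [on edge]
    (5,8)@(11, 17): e=[0,-2,8] → ·  [on edge]
  covered (0 px):
    · · · · · · · · · ·
    · · · · · · · · · ·
    · · · · · · · · · ·
    · · · · · · · · · ·
    · · · · · · · · · ·
    · · · · · · · · · ·
    · · · · · · · · · ·
    · · · · · · · · · ·
    · · · · · · · · · ·
T3:
  2·area = 96
  edge (4, 12)→(0, 8): d=(-4,-4) top-left  bias=+0
  edge (0, 8)→(16, 0): d=(16,-8) top-left  bias=+0
  edge (16, 0)→(4, 12): d=(-12,12) right/bottom  bias=-1
    (7,0)@(15, 1): e=[88,8,0] → ·  [on edge]
    (5,1)@(11, 3): e=[64,8,24] → █
    (6,1)@(13, 3): e=[72,24,0] → ·  [on edge]
    (3,2)@(7, 5): e=[40,8,48] → █
    (4,2)@(9, 5): e=[48,24,24] → █
    (5,2)@(11, 5): e=[56,40,0] → ·  [on edge]
    (1,3)@(3, 7): e=[16,8,72] → █
    (2,3)@(5, 7): e=[24,24,48] → █
    (4,3)@(9, 7): e=[40,56,0] → ·  [on edge]
    (0,4)@(1, 9): e=[0,24,72] → █  [on edge]
    (3,4)@(7, 9): e=[24,72,0] → ·  [on edge]
    (0,5)@(1, 11): e=[-8,56,48] → ·
    (1,5)@(3, 11): e=[0,72,24] → █  [on edge]
    (2,5)@(5, 11): e=[8,88,0] → ·  [on edge]
    (1,6)@(3, 13): e=[-8,104,0] → ·  [on edge]
    (2,6)@(5, 13): e=[0,120,-24] → ·  [on edge]
    (0,7)@(1, 15): e=[-24,120,0] → ·  [on edge]
    (3,7)@(7, 15): e=[0,168,-72] → ·  [on edge]
    (4,8)@(9, 17): e=[0,216,-120] → ·  [on edge]
  covered (10 px):
    · · · · · · · · · ·
    · · · · · █ · · · ·
    · · · █ █ · · · · ·
    · █ █ █ · · · · · ·
    █ █ █ · · · · · · ·
    · █ · · · · · · · ·
    · · · · · · · · · ·
    · · · · · · · · · ·
    · · · · · · · · · ·
T4:
  2·area = 18  (B↔C swapped to make it positive)
  edge (10, 5)→(4, 12): d=(-6,7) right/bottom  bias=-1
  edge (4, 12)→(10, 2): d=(6,-10) top-left  bias=+0
  edge (10, 2)→(10, 5): d=(0,3) right/bottom  bias=-1
    (4,2)@(9, 5): e=[7,8,3] → █
    (5,2)@(11, 5): e=[-7,28,-3] → ·
    (3,3)@(7, 7): e=[9,0,9] → █  [on edge]
    (4,3)@(9, 7): e=[-5,20,3] → ·
    (3,4)@(7, 9): e=[-3,12,9] → ·
    (0,8)@(1, 17): e=[-9,0,27] → ·  [on edge]
  covered (2 px):
    · · · · · · · · · ·
    · · · · · · · · · ·
    · · · · █ · · · · ·
    · · · █ · · · · · ·
    · · · · · · · · · ·
    · · · · · · · · · ·
    · · · · · · · · · ·
    · · · · · · · · · ·
    · · · · · · · · · ·

Answer: "outside"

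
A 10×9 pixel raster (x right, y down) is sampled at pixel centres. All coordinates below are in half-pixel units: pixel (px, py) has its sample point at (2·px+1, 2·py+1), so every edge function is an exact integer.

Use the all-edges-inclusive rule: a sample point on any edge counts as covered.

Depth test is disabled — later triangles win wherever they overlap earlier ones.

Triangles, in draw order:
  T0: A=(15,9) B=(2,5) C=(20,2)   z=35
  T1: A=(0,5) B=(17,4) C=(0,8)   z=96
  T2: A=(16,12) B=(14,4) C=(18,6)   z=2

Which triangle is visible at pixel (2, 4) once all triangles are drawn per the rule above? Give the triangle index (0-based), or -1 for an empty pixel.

T0:
  2·area = 111
  edge (15, 9)→(2, 5): d=(-13,-4) inclusive
  edge (2, 5)→(20, 2): d=(18,-3) inclusive
  edge (20, 2)→(15, 9): d=(-5,7) inclusive
    (7,1)@(15, 3): e=[78,3,30] → X
    (8,1)@(17, 3): e=[86,9,16] → X
    (9,1)@(19, 3): e=[94,15,2] → X
    (1,2)@(3, 5): e=[4,3,104] → X
    (2,2)@(5, 5): e=[12,9,90] → X
    (3,2)@(7, 5): e=[20,15,76] → X
    (4,2)@(9, 5): e=[28,21,62] → X
    (5,2)@(11, 5): e=[36,27,48] → X
    (6,2)@(13, 5): e=[44,33,34] → X
    (9,2)@(19, 5): e=[68,51,-8] → .
    (1,3)@(3, 7): e=[-22,39,94] → .
    (2,3)@(5, 7): e=[-14,45,80] → .
    (7,4)@(15, 9): e=[0,111,0] → X  [on edge]
  covered (16 px):
    . . . . . . . . . .
    . . . . . . . X X X
    . X X X X X X X X .
    . . . . X X X X . .
    . . . . . . . X . .
    . . . . . . . . . .
    . . . . . . . . . .
    . . . . . . . . . .
    . . . . . . . . . .
T1:
  2·area = 51
  edge (0, 5)→(17, 4): d=(17,-1) inclusive
  edge (17, 4)→(0, 8): d=(-17,4) inclusive
  edge (0, 8)→(0, 5): d=(0,-3) inclusive
    (0,2)@(1, 5): e=[1,47,3] → X
    (1,2)@(3, 5): e=[3,39,9] → X
    (2,2)@(5, 5): e=[5,31,15] → X
    (3,2)@(7, 5): e=[7,23,21] → X
    (4,2)@(9, 5): e=[9,15,27] → X
    (5,2)@(11, 5): e=[11,7,33] → X
    (6,2)@(13, 5): e=[13,-1,39] → .
    (0,3)@(1, 7): e=[35,13,3] → X
    (2,3)@(5, 7): e=[39,-3,15] → .
    (3,3)@(7, 7): e=[41,-11,21] → .
    (4,3)@(9, 7): e=[43,-19,27] → .
    (5,3)@(11, 7): e=[45,-27,33] → .
  covered (8 px):
    . . . . . . . . . .
    . . . . . . . . . .
    X X X X X X . . . .
    X X . . . . . . . .
    . . . . . . . . . .
    . . . . . . . . . .
    . . . . . . . . . .
    . . . . . . . . . .
    . . . . . . . . . .
T2:
  2·area = 28
  edge (16, 12)→(14, 4): d=(-2,-8) inclusive
  edge (14, 4)→(18, 6): d=(4,2) inclusive
  edge (18, 6)→(16, 12): d=(-2,6) inclusive
    (9,1)@(19, 3): e=[42,-14,0] → .  [on edge]
    (7,2)@(15, 5): e=[6,2,20] → X
    (8,2)@(17, 5): e=[22,-2,8] → .
    (7,3)@(15, 7): e=[2,10,16] → X
    (8,3)@(17, 7): e=[18,6,4] → X
    (9,3)@(19, 7): e=[34,2,-8] → .
    (7,4)@(15, 9): e=[-2,18,12] → .
    (8,4)@(17, 9): e=[14,14,0] → X  [on edge]
    (9,4)@(19, 9): e=[30,10,-12] → .
    (8,5)@(17, 11): e=[10,22,-4] → .
    (7,7)@(15, 15): e=[-14,42,0] → .  [on edge]
  covered (4 px):
    . . . . . . . . . .
    . . . . . . . . . .
    . . . . . . . X . .
    . . . . . . . X X .
    . . . . . . . . X .
    . . . . . . . . . .
    . . . . . . . . . .
    . . . . . . . . . .
    . . . . . . . . . .

Z-buffer (winner per pixel, '.' = empty):
  . . . . . . . . . .
  . . . . . . . 0 0 0
  1 1 1 1 1 1 0 2 0 .
  1 1 . . 0 0 0 2 2 .
  . . . . . . . 0 2 .
  . . . . . . . . . .
  . . . . . . . . . .
  . . . . . . . . . .
  . . . . . . . . . .

Final: -1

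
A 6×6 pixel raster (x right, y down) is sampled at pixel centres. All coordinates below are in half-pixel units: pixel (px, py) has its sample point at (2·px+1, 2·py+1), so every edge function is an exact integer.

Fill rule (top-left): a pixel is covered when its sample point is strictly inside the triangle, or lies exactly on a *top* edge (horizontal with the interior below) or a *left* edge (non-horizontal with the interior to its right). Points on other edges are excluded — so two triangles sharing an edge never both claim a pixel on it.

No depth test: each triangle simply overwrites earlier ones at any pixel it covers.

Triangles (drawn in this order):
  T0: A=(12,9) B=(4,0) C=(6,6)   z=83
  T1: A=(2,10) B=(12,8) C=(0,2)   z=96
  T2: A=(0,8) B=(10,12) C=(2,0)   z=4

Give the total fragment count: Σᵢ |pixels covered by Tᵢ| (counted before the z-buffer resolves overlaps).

T0:
  2·area = 30  (B↔C swapped to make it positive)
  edge (12, 9)→(6, 6): d=(-6,-3) top-left  bias=+0
  edge (6, 6)→(4, 0): d=(-2,-6) top-left  bias=+0
  edge (4, 0)→(12, 9): d=(8,9) right/bottom  bias=-1
    (2,1)@(5, 3): e=[15,0,15] → █  [on edge]
    (3,1)@(7, 3): e=[21,12,-3] → ·
    (2,2)@(5, 5): e=[3,-4,31] → ·
    (3,2)@(7, 5): e=[9,8,13] → █
    (4,2)@(9, 5): e=[15,20,-5] → ·
    (3,3)@(7, 7): e=[-3,4,29] → ·
    (4,3)@(9, 7): e=[3,16,11] → █
    (5,3)@(11, 7): e=[9,28,-7] → ·
    (3,4)@(7, 9): e=[-15,0,45] → ·  [on edge]
    (4,4)@(9, 9): e=[-9,12,27] → ·
  covered (3 px):
    · · · · · ·
    · · █ · · ·
    · · · █ · ·
    · · · · █ ·
    · · · · · ·
    · · · · · ·
T1:
  2·area = 84  (B↔C swapped to make it positive)
  edge (2, 10)→(0, 2): d=(-2,-8) top-left  bias=+0
  edge (0, 2)→(12, 8): d=(12,6) right/bottom  bias=-1
  edge (12, 8)→(2, 10): d=(-10,2) right/bottom  bias=-1
    (0,1)@(1, 3): e=[6,6,72] → █
    (1,1)@(3, 3): e=[22,-6,68] → ·
    (0,2)@(1, 5): e=[2,30,52] → █
    (1,2)@(3, 5): e=[18,18,48] → █
    (2,2)@(5, 5): e=[34,6,44] → █
    (3,2)@(7, 5): e=[50,-6,40] → ·
    (0,3)@(1, 7): e=[-2,54,32] → ·
    (1,3)@(3, 7): e=[14,42,28] → █
    (3,3)@(7, 7): e=[46,18,20] → █
    (4,3)@(9, 7): e=[62,6,16] → █
    (5,3)@(11, 7): e=[78,-6,12] → ·
    (1,4)@(3, 9): e=[10,66,8] → █
    (3,4)@(7, 9): e=[42,42,0] → ·  [on edge]
  covered (10 px):
    · · · · · ·
    █ · · · · ·
    █ █ █ · · ·
    · █ █ █ █ ·
    · █ █ · · ·
    · · · · · ·
T2:
  2·area = 88  (B↔C swapped to make it positive)
  edge (0, 8)→(2, 0): d=(2,-8) top-left  bias=+0
  edge (2, 0)→(10, 12): d=(8,12) right/bottom  bias=-1
  edge (10, 12)→(0, 8): d=(-10,-4) top-left  bias=+0
    (1,1)@(3, 3): e=[14,12,62] → █
    (2,1)@(5, 3): e=[30,-12,70] → ·
    (0,2)@(1, 5): e=[2,52,34] → █
    (2,2)@(5, 5): e=[34,4,50] → █
    (3,2)@(7, 5): e=[50,-20,58] → ·
    (0,3)@(1, 7): e=[6,68,14] → █
    (3,3)@(7, 7): e=[54,-4,38] → ·
    (0,4)@(1, 9): e=[10,84,-6] → ·
    (1,4)@(3, 9): e=[26,60,2] → █
    (3,4)@(7, 9): e=[58,12,18] → █
    (4,4)@(9, 9): e=[74,-12,26] → ·
    (1,5)@(3, 11): e=[30,76,-18] → ·
  covered (11 px):
    · · · · · ·
    · █ · · · ·
    █ █ █ · · ·
    █ █ █ · · ·
    · █ █ █ · ·
    · · · · █ ·

Answer: 24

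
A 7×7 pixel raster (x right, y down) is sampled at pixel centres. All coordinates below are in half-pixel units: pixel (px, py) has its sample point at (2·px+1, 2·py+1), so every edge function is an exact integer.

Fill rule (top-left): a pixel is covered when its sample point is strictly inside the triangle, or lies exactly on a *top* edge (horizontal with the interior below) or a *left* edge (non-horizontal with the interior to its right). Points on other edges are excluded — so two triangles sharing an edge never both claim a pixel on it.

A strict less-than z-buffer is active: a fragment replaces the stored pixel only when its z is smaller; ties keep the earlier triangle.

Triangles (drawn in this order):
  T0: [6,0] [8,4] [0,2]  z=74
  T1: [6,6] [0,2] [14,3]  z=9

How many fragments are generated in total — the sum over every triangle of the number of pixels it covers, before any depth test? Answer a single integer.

T0:
  2·area = 28
  edge (6, 0)→(8, 4): d=(2,4) right/bottom  bias=-1
  edge (8, 4)→(0, 2): d=(-8,-2) top-left  bias=+0
  edge (0, 2)→(6, 0): d=(6,-2) top-left  bias=+0
    (1,0)@(3, 1): e=[14,14,0] → #  [on edge]
    (2,0)@(5, 1): e=[6,18,4] → #
    (3,0)@(7, 1): e=[-2,22,8] → ·
    (1,1)@(3, 3): e=[18,-2,12] → ·
    (2,1)@(5, 3): e=[10,2,16] → #
    (3,1)@(7, 3): e=[2,6,20] → #
    (4,1)@(9, 3): e=[-6,10,24] → ·
    (2,2)@(5, 5): e=[14,-14,28] → ·
    (3,2)@(7, 5): e=[6,-10,32] → ·
  covered (4 px):
    · # # · · · ·
    · · # # · · ·
    · · · · · · ·
    · · · · · · ·
    · · · · · · ·
    · · · · · · ·
    · · · · · · ·
T1:
  2·area = 50
  edge (6, 6)→(0, 2): d=(-6,-4) top-left  bias=+0
  edge (0, 2)→(14, 3): d=(14,1) right/bottom  bias=-1
  edge (14, 3)→(6, 6): d=(-8,3) right/bottom  bias=-1
    (1,1)@(3, 3): e=[6,11,33] → #
    (2,1)@(5, 3): e=[14,9,27] → #
    (3,1)@(7, 3): e=[22,7,21] → #
    (4,1)@(9, 3): e=[30,5,15] → #
    (5,1)@(11, 3): e=[38,3,9] → #
    (6,1)@(13, 3): e=[46,1,3] → #
    (1,2)@(3, 5): e=[-6,39,17] → ·
    (2,2)@(5, 5): e=[2,37,11] → #
    (4,2)@(9, 5): e=[18,33,-1] → ·
    (5,2)@(11, 5): e=[26,31,-7] → ·
    (6,2)@(13, 5): e=[34,29,-13] → ·
    (2,3)@(5, 7): e=[-10,65,-5] → ·
  covered (8 px):
    · · · · · · ·
    · # # # # # #
    · · # # · · ·
    · · · · · · ·
    · · · · · · ·
    · · · · · · ·
    · · · · · · ·

Answer: 12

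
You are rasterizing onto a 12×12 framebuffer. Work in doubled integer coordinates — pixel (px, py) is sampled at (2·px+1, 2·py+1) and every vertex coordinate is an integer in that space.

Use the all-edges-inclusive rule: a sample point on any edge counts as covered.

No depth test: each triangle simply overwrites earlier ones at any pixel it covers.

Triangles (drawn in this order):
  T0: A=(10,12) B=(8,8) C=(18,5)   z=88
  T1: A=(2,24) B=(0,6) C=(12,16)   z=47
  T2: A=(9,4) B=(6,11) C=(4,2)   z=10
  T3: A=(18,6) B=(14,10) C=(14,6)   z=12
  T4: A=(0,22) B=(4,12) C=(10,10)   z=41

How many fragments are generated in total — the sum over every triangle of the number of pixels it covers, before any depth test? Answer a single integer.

T0:
  2·area = 46
  edge (10, 12)→(8, 8): d=(-2,-4) inclusive
  edge (8, 8)→(18, 5): d=(10,-3) inclusive
  edge (18, 5)→(10, 12): d=(-8,7) inclusive
    (6,3)@(13, 7): e=[22,5,19] → #
    (7,3)@(15, 7): e=[30,11,5] → #
    (8,3)@(17, 7): e=[38,17,-9] → ·
    (4,4)@(9, 9): e=[2,13,31] → #
    (5,4)@(11, 9): e=[10,19,17] → #
    (7,4)@(15, 9): e=[26,31,-11] → ·
    (4,5)@(9, 11): e=[-2,33,15] → ·
    (5,5)@(11, 11): e=[6,39,1] → #
    (6,5)@(13, 11): e=[14,45,-13] → ·
    (5,6)@(11, 13): e=[2,59,-15] → ·
  covered (6 px):
    · · · · · · · · · · · ·
    · · · · · · · · · · · ·
    · · · · · · · · · · · ·
    · · · · · · # # · · · ·
    · · · · # # # · · · · ·
    · · · · · # · · · · · ·
    · · · · · · · · · · · ·
    · · · · · · · · · · · ·
    · · · · · · · · · · · ·
    · · · · · · · · · · · ·
    · · · · · · · · · · · ·
    · · · · · · · · · · · ·
T1:
  2·area = 196
  edge (2, 24)→(0, 6): d=(-2,-18) inclusive
  edge (0, 6)→(12, 16): d=(12,10) inclusive
  edge (12, 16)→(2, 24): d=(-10,8) inclusive
    (0,3)@(1, 7): e=[16,2,178] → #
    (1,3)@(3, 7): e=[52,-18,162] → ·
    (0,4)@(1, 9): e=[12,26,158] → #
    (1,4)@(3, 9): e=[48,6,142] → #
    (2,4)@(5, 9): e=[84,-14,126] → ·
    (0,5)@(1, 11): e=[8,50,138] → #
    (2,5)@(5, 11): e=[80,10,106] → #
    (3,5)@(7, 11): e=[116,-10,90] → ·
    (0,6)@(1, 13): e=[4,74,118] → #
    (3,6)@(7, 13): e=[112,14,70] → #
    (4,6)@(9, 13): e=[148,-6,54] → ·
    (0,7)@(1, 15): e=[0,98,98] → #  [on edge]
  covered (25 px):
    · · · · · · · · · · · ·
    · · · · · · · · · · · ·
    · · · · · · · · · · · ·
    # · · · · · · · · · · ·
    # # · · · · · · · · · ·
    # # # · · · · · · · · ·
    # # # # · · · · · · · ·
    # # # # # · · · · · · ·
    · # # # # · · · · · · ·
    · # # # · · · · · · · ·
    · # # · · · · · · · · ·
    · # · · · · · · · · · ·
T2:
  2·area = 41
  edge (9, 4)→(6, 11): d=(-3,7) inclusive
  edge (6, 11)→(4, 2): d=(-2,-9) inclusive
  edge (4, 2)→(9, 4): d=(5,2) inclusive
    (2,1)@(5, 3): e=[31,7,3] → #
    (3,1)@(7, 3): e=[17,25,-1] → ·
    (2,2)@(5, 5): e=[25,3,13] → #
    (3,2)@(7, 5): e=[11,21,9] → #
    (4,2)@(9, 5): e=[-3,39,5] → ·
    (2,3)@(5, 7): e=[19,-1,23] → ·
    (3,3)@(7, 7): e=[5,17,19] → #
    (4,3)@(9, 7): e=[-9,35,15] → ·
    (3,4)@(7, 9): e=[-1,13,29] → ·
  covered (4 px):
    · · · · · · · · · · · ·
    · · # · · · · · · · · ·
    · · # # · · · · · · · ·
    · · · # · · · · · · · ·
    · · · · · · · · · · · ·
    · · · · · · · · · · · ·
    · · · · · · · · · · · ·
    · · · · · · · · · · · ·
    · · · · · · · · · · · ·
    · · · · · · · · · · · ·
    · · · · · · · · · · · ·
    · · · · · · · · · · · ·
T3:
  2·area = 16
  edge (18, 6)→(14, 10): d=(-4,4) inclusive
  edge (14, 10)→(14, 6): d=(0,-4) inclusive
  edge (14, 6)→(18, 6): d=(4,0) inclusive
    (11,0)@(23, 1): e=[0,36,-20] → ·  [on edge]
    (10,1)@(21, 3): e=[0,28,-12] → ·  [on edge]
    (9,2)@(19, 5): e=[0,20,-4] → ·  [on edge]
    (7,3)@(15, 7): e=[8,4,4] → #
    (8,3)@(17, 7): e=[0,12,4] → #  [on edge]
    (9,3)@(19, 7): e=[-8,20,4] → ·
    (7,4)@(15, 9): e=[0,4,12] → #  [on edge]
    (8,4)@(17, 9): e=[-8,12,12] → ·
    (6,5)@(13, 11): e=[0,-4,20] → ·  [on edge]
    (7,5)@(15, 11): e=[-8,4,20] → ·
    (5,6)@(11, 13): e=[0,-12,28] → ·  [on edge]
    (4,7)@(9, 15): e=[0,-20,36] → ·  [on edge]
    (3,8)@(7, 17): e=[0,-28,44] → ·  [on edge]
    (2,9)@(5, 19): e=[0,-36,52] → ·  [on edge]
    (1,10)@(3, 21): e=[0,-44,60] → ·  [on edge]
    (0,11)@(1, 23): e=[0,-52,68] → ·  [on edge]
  covered (3 px):
    · · · · · · · · · · · ·
    · · · · · · · · · · · ·
    · · · · · · · · · · · ·
    · · · · · · · # # · · ·
    · · · · · · · # · · · ·
    · · · · · · · · · · · ·
    · · · · · · · · · · · ·
    · · · · · · · · · · · ·
    · · · · · · · · · · · ·
    · · · · · · · · · · · ·
    · · · · · · · · · · · ·
    · · · · · · · · · · · ·
T4:
  2·area = 52
  edge (0, 22)→(4, 12): d=(4,-10) inclusive
  edge (4, 12)→(10, 10): d=(6,-2) inclusive
  edge (10, 10)→(0, 22): d=(-10,12) inclusive
    (9,3)@(19, 7): e=[130,0,-78] → ·  [on edge]
    (6,4)@(13, 9): e=[78,0,-26] → ·  [on edge]
    (3,5)@(7, 11): e=[26,0,26] → #  [on edge]
    (4,5)@(9, 11): e=[46,4,2] → #
    (5,5)@(11, 11): e=[66,8,-22] → ·
    (0,6)@(1, 13): e=[-26,0,78] → ·  [on edge]
    (2,6)@(5, 13): e=[14,8,30] → #
    (4,6)@(9, 13): e=[54,16,-18] → ·
    (1,7)@(3, 15): e=[2,16,34] → #
    (3,7)@(7, 15): e=[42,24,-14] → ·
    (1,8)@(3, 17): e=[10,28,14] → #
    (2,8)@(5, 17): e=[30,32,-10] → ·
  covered (7 px):
    · · · · · · · · · · · ·
    · · · · · · · · · · · ·
    · · · · · · · · · · · ·
    · · · · · · · · · · · ·
    · · · · · · · · · · · ·
    · · · # # · · · · · · ·
    · · # # · · · · · · · ·
    · # # · · · · · · · · ·
    · # · · · · · · · · · ·
    · · · · · · · · · · · ·
    · · · · · · · · · · · ·
    · · · · · · · · · · · ·

Final: 45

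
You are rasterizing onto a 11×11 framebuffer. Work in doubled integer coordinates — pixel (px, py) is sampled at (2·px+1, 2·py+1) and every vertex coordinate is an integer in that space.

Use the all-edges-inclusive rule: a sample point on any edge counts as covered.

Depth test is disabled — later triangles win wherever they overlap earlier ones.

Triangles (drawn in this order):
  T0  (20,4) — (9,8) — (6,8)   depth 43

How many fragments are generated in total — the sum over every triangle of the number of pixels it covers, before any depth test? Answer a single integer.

T0:
  2·area = 12
  edge (20, 4)→(9, 8): d=(-11,4) inclusive
  edge (9, 8)→(6, 8): d=(-3,0) inclusive
  edge (6, 8)→(20, 4): d=(14,-4) inclusive
    (8,2)@(17, 5): e=[1,9,2] → #
    (9,2)@(19, 5): e=[-7,9,10] → ·
    (5,3)@(11, 7): e=[3,3,6] → #
    (6,3)@(13, 7): e=[-5,3,14] → ·
    (8,3)@(17, 7): e=[-21,3,30] → ·
    (5,4)@(11, 9): e=[-19,-3,34] → ·
  covered (2 px):
    · · · · · · · · · · ·
    · · · · · · · · · · ·
    · · · · · · · · # · ·
    · · · · · # · · · · ·
    · · · · · · · · · · ·
    · · · · · · · · · · ·
    · · · · · · · · · · ·
    · · · · · · · · · · ·
    · · · · · · · · · · ·
    · · · · · · · · · · ·
    · · · · · · · · · · ·

Result: 2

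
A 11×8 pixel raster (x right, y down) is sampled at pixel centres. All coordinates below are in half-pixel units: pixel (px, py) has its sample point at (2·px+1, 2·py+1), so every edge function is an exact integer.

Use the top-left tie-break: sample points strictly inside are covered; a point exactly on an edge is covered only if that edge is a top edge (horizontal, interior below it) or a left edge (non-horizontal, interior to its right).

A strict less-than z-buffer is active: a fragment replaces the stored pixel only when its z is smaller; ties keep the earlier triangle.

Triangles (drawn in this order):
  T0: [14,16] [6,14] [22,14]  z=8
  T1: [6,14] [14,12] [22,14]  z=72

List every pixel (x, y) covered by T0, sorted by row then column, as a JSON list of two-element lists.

T0:
  2·area = 32
  edge (14, 16)→(6, 14): d=(-8,-2) top-left  bias=+0
  edge (6, 14)→(22, 14): d=(16,0) top-left  bias=+0
  edge (22, 14)→(14, 16): d=(-8,2) right/bottom  bias=-1
    (5,7)@(11, 15): e=[2,16,14] → █
    (6,7)@(13, 15): e=[6,16,10] → █
    (7,7)@(15, 15): e=[10,16,6] → █
    (8,7)@(17, 15): e=[14,16,2] → █
    (9,7)@(19, 15): e=[18,16,-2] → ·
  covered (4 px):
    · · · · · · · · · · ·
    · · · · · · · · · · ·
    · · · · · · · · · · ·
    · · · · · · · · · · ·
    · · · · · · · · · · ·
    · · · · · · · · · · ·
    · · · · · · · · · · ·
    · · · · · █ █ █ █ · ·
T1:
  2·area = 32
  edge (6, 14)→(14, 12): d=(8,-2) top-left  bias=+0
  edge (14, 12)→(22, 14): d=(8,2) right/bottom  bias=-1
  edge (22, 14)→(6, 14): d=(-16,0) right/bottom  bias=-1
    (5,6)@(11, 13): e=[2,14,16] → █
    (6,6)@(13, 13): e=[6,10,16] → █
    (7,6)@(15, 13): e=[10,6,16] → █
    (8,6)@(17, 13): e=[14,2,16] → █
    (9,6)@(19, 13): e=[18,-2,16] → ·
    (5,7)@(11, 15): e=[18,30,-16] → ·
    (6,7)@(13, 15): e=[22,26,-16] → ·
    (7,7)@(15, 15): e=[26,22,-16] → ·
    (8,7)@(17, 15): e=[30,18,-16] → ·
  covered (4 px):
    · · · · · · · · · · ·
    · · · · · · · · · · ·
    · · · · · · · · · · ·
    · · · · · · · · · · ·
    · · · · · · · · · · ·
    · · · · · · · · · · ·
    · · · · · █ █ █ █ · ·
    · · · · · · · · · · ·

Final: [[5,7],[6,7],[7,7],[8,7]]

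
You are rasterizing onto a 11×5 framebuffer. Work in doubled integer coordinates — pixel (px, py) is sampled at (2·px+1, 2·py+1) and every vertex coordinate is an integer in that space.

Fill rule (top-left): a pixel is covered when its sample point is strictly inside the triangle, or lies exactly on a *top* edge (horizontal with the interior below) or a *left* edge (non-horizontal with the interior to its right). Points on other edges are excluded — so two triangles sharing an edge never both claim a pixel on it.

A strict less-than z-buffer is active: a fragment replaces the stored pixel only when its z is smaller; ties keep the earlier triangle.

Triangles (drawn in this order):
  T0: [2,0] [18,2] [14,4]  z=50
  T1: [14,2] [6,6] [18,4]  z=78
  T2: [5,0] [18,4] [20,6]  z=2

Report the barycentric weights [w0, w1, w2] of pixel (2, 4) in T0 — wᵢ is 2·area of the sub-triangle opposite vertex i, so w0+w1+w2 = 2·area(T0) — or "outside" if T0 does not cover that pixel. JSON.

T0:
  2·area = 40
  edge (2, 0)→(18, 2): d=(16,2) right/bottom  bias=-1
  edge (18, 2)→(14, 4): d=(-4,2) right/bottom  bias=-1
  edge (14, 4)→(2, 0): d=(-12,-4) top-left  bias=+0
    (2,0)@(5, 1): e=[10,30,0] → X  [on edge]
    (3,0)@(7, 1): e=[6,26,8] → X
    (4,0)@(9, 1): e=[2,22,16] → X
    (5,0)@(11, 1): e=[-2,18,24] → .
    (2,1)@(5, 3): e=[42,22,-24] → .
    (3,1)@(7, 3): e=[38,18,-16] → .
    (4,1)@(9, 3): e=[34,14,-8] → .
    (5,1)@(11, 3): e=[30,10,0] → X  [on edge]
    (6,1)@(13, 3): e=[26,6,8] → X
    (7,1)@(15, 3): e=[22,2,16] → X
    (8,1)@(17, 3): e=[18,-2,24] → .
    (5,2)@(11, 5): e=[62,2,-24] → .
    (8,2)@(17, 5): e=[50,-10,0] → .  [on edge]
  covered (6 px):
    . . X X X . . . . . .
    . . . . . X X X . . .
    . . . . . . . . . . .
    . . . . . . . . . . .
    . . . . . . . . . . .
T1:
  2·area = 32  (B↔C swapped to make it positive)
  edge (14, 2)→(18, 4): d=(4,2) right/bottom  bias=-1
  edge (18, 4)→(6, 6): d=(-12,2) right/bottom  bias=-1
  edge (6, 6)→(14, 2): d=(8,-4) top-left  bias=+0
    (6,1)@(13, 3): e=[6,22,4] → X
    (7,1)@(15, 3): e=[2,18,12] → X
    (8,1)@(17, 3): e=[-2,14,20] → .
    (4,2)@(9, 5): e=[22,6,4] → X
    (5,2)@(11, 5): e=[18,2,12] → X
    (6,2)@(13, 5): e=[14,-2,20] → .
    (7,2)@(15, 5): e=[10,-6,28] → .
    (4,3)@(9, 7): e=[30,-18,20] → .
    (5,3)@(11, 7): e=[26,-22,28] → .
  covered (4 px):
    . . . . . . . . . . .
    . . . . . . X X . . .
    . . . . X X . . . . .
    . . . . . . . . . . .
    . . . . . . . . . . .
T2:
  2·area = 18
  edge (5, 0)→(18, 4): d=(13,4) right/bottom  bias=-1
  edge (18, 4)→(20, 6): d=(2,2) right/bottom  bias=-1
  edge (20, 6)→(5, 0): d=(-15,-6) top-left  bias=+0
    (7,0)@(15, 1): e=[-27,0,45] → .  [on edge]
    (6,1)@(13, 3): e=[7,8,3] → X
    (7,1)@(15, 3): e=[-1,4,15] → .
    (8,1)@(17, 3): e=[-9,0,27] → .  [on edge]
    (6,2)@(13, 5): e=[33,12,-27] → .
    (9,2)@(19, 5): e=[9,0,9] → .  [on edge]
    (10,3)@(21, 7): e=[27,0,-9] → .  [on edge]
  covered (1 px):
    . . . . . . . . . . .
    . . . . . . X . . . .
    . . . . . . . . . . .
    . . . . . . . . . . .
    . . . . . . . . . . .

Result: "outside"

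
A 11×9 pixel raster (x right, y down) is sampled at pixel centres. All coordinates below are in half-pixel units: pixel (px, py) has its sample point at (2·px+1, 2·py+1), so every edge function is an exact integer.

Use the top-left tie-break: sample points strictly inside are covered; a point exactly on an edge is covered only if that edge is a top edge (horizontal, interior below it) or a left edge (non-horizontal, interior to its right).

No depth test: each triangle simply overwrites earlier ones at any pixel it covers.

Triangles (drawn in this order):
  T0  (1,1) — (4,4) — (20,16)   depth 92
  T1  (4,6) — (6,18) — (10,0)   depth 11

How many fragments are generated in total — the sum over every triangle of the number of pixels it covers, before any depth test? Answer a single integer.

T0:
  2·area = 12  (B↔C swapped to make it positive)
  edge (1, 1)→(20, 16): d=(19,15) right/bottom  bias=-1
  edge (20, 16)→(4, 4): d=(-16,-12) top-left  bias=+0
  edge (4, 4)→(1, 1): d=(-3,-3) top-left  bias=+0
    (0,0)@(1, 1): e=[0,12,0] → ·  [on edge]
    (1,1)@(3, 3): e=[8,4,0] → █  [on edge]
    (2,1)@(5, 3): e=[-22,28,6] → ·
    (1,2)@(3, 5): e=[46,-28,-6] → ·
    (2,2)@(5, 5): e=[16,-4,0] → ·  [on edge]
    (3,3)@(7, 7): e=[24,-12,0] → ·  [on edge]
    (4,4)@(9, 9): e=[32,-20,0] → ·  [on edge]
    (5,4)@(11, 9): e=[2,4,6] → █
    (6,4)@(13, 9): e=[-28,28,12] → ·
    (5,5)@(11, 11): e=[40,-28,0] → ·  [on edge]
    (6,6)@(13, 13): e=[48,-36,0] → ·  [on edge]
    (7,7)@(15, 15): e=[56,-44,0] → ·  [on edge]
    (8,8)@(17, 17): e=[64,-52,0] → ·  [on edge]
  covered (2 px):
    · · · · · · · · · · ·
    · █ · · · · · · · · ·
    · · · · · · · · · · ·
    · · · · · · · · · · ·
    · · · · · █ · · · · ·
    · · · · · · · · · · ·
    · · · · · · · · · · ·
    · · · · · · · · · · ·
    · · · · · · · · · · ·
T1:
  2·area = 84  (B↔C swapped to make it positive)
  edge (4, 6)→(10, 0): d=(6,-6) top-left  bias=+0
  edge (10, 0)→(6, 18): d=(-4,18) right/bottom  bias=-1
  edge (6, 18)→(4, 6): d=(-2,-12) top-left  bias=+0
    (4,0)@(9, 1): e=[0,14,70] → █  [on edge]
    (5,0)@(11, 1): e=[12,-22,94] → ·
    (3,1)@(7, 3): e=[0,42,42] → █  [on edge]
    (5,1)@(11, 3): e=[24,-30,90] → ·
    (2,2)@(5, 5): e=[0,70,14] → █  [on edge]
    (4,2)@(9, 5): e=[24,-2,62] → ·
    (1,3)@(3, 7): e=[0,98,-14] → ·  [on edge]
    (2,3)@(5, 7): e=[12,62,10] → █
    (4,3)@(9, 7): e=[36,-10,58] → ·
    (0,4)@(1, 9): e=[0,126,-42] → ·  [on edge]
    (2,4)@(5, 9): e=[24,54,6] → █
    (4,4)@(9, 9): e=[48,-18,54] → ·
  covered (12 px):
    · · · · █ · · · · · ·
    · · · █ █ · · · · · ·
    · · █ █ · · · · · · ·
    · · █ █ · · · · · · ·
    · · █ █ · · · · · · ·
    · · █ █ · · · · · · ·
    · · · █ · · · · · · ·
    · · · · · · · · · · ·
    · · · · · · · · · · ·

Result: 14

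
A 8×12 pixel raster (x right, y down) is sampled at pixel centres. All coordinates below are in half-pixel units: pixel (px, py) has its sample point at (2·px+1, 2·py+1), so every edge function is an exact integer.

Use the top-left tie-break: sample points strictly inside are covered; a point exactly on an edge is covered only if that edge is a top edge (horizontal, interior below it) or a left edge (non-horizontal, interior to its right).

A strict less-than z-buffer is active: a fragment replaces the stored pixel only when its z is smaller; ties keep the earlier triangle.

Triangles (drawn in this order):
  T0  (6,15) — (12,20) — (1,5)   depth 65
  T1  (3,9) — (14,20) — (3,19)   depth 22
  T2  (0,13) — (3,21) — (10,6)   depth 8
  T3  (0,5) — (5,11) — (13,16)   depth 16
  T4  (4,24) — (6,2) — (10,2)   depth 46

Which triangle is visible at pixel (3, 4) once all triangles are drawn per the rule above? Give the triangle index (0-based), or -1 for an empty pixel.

T0:
  2·area = 35  (B↔C swapped to make it positive)
  edge (6, 15)→(1, 5): d=(-5,-10) top-left  bias=+0
  edge (1, 5)→(12, 20): d=(11,15) right/bottom  bias=-1
  edge (12, 20)→(6, 15): d=(-6,-5) top-left  bias=+0
    (0,2)@(1, 5): e=[0,0,35] → ·  [on edge]
    (1,4)@(3, 9): e=[0,14,21] → #  [on edge]
    (2,4)@(5, 9): e=[20,-16,31] → ·
    (1,5)@(3, 11): e=[-10,36,9] → ·
    (2,5)@(5, 11): e=[10,6,19] → #
    (3,5)@(7, 11): e=[30,-24,29] → ·
    (2,6)@(5, 13): e=[0,28,7] → #  [on edge]
    (3,6)@(7, 13): e=[20,-2,17] → ·
    (2,7)@(5, 15): e=[-10,50,-5] → ·
    (3,7)@(7, 15): e=[10,20,5] → #
    (4,7)@(9, 15): e=[30,-10,15] → ·
    (3,8)@(7, 17): e=[0,42,-7] → ·  [on edge]
    (4,10)@(9, 21): e=[0,56,-21] → ·  [on edge]
  covered (6 px):
    · · · · · · · ·
    · · · · · · · ·
    · · · · · · · ·
    · · · · · · · ·
    · # · · · · · ·
    · · # · · · · ·
    · · # · · · · ·
    · · · # · · · ·
    · · · · # · · ·
    · · · · · # · ·
    · · · · · · · ·
    · · · · · · · ·
T1:
  2·area = 110
  edge (3, 9)→(14, 20): d=(11,11) right/bottom  bias=-1
  edge (14, 20)→(3, 19): d=(-11,-1) top-left  bias=+0
  edge (3, 19)→(3, 9): d=(0,-10) top-left  bias=+0
    (1,0)@(3, 1): e=[-88,198,0] → ·  [on edge]
    (1,1)@(3, 3): e=[-66,176,0] → ·  [on edge]
    (1,2)@(3, 5): e=[-44,154,0] → ·  [on edge]
    (0,3)@(1, 7): e=[0,130,-20] → ·  [on edge]
    (1,3)@(3, 7): e=[-22,132,0] → ·  [on edge]
    (1,4)@(3, 9): e=[0,110,0] → ·  [on edge]
    (1,5)@(3, 11): e=[22,88,0] → #  [on edge]
    (2,5)@(5, 11): e=[0,90,20] → ·  [on edge]
    (1,6)@(3, 13): e=[44,66,0] → #  [on edge]
    (2,6)@(5, 13): e=[22,68,20] → #
    (3,6)@(7, 13): e=[0,70,40] → ·  [on edge]
    (1,7)@(3, 15): e=[66,44,0] → #  [on edge]
    (4,7)@(9, 15): e=[0,50,60] → ·  [on edge]
    (1,8)@(3, 17): e=[88,22,0] → #  [on edge]
    (5,8)@(11, 17): e=[0,30,80] → ·  [on edge]
    (1,9)@(3, 19): e=[110,0,0] → #  [on edge]
    (6,9)@(13, 19): e=[0,10,100] → ·  [on edge]
    (1,10)@(3, 21): e=[132,-22,0] → ·  [on edge]
    (7,10)@(15, 21): e=[0,-10,120] → ·  [on edge]
    (1,11)@(3, 23): e=[154,-44,0] → ·  [on edge]
  covered (15 px):
    · · · · · · · ·
    · · · · · · · ·
    · · · · · · · ·
    · · · · · · · ·
    · · · · · · · ·
    · # · · · · · ·
    · # # · · · · ·
    · # # # · · · ·
    · # # # # · · ·
    · # # # # # · ·
    · · · · · · · ·
    · · · · · · · ·
T2:
  2·area = 101  (B↔C swapped to make it positive)
  edge (0, 13)→(10, 6): d=(10,-7) top-left  bias=+0
  edge (10, 6)→(3, 21): d=(-7,15) right/bottom  bias=-1
  edge (3, 21)→(0, 13): d=(-3,-8) top-left  bias=+0
    (4,3)@(9, 7): e=[3,8,90] → #
    (5,3)@(11, 7): e=[17,-22,106] → ·
    (3,4)@(7, 9): e=[9,24,68] → #
    (4,4)@(9, 9): e=[23,-6,84] → ·
    (1,5)@(3, 11): e=[1,70,30] → #
    (2,5)@(5, 11): e=[15,40,46] → #
    (4,5)@(9, 11): e=[43,-20,78] → ·
    (0,6)@(1, 13): e=[7,86,8] → #
    (3,6)@(7, 13): e=[49,-4,56] → ·
    (0,7)@(1, 15): e=[27,72,2] → #
    (3,7)@(7, 15): e=[69,-18,50] → ·
    (0,8)@(1, 17): e=[47,58,-4] → ·
    (1,10)@(3, 21): e=[101,0,0] → ·  [on edge]
  covered (13 px):
    · · · · · · · ·
    · · · · · · · ·
    · · · · · · · ·
    · · · · # · · ·
    · · · # · · · ·
    · # # # · · · ·
    # # # · · · · ·
    # # # · · · · ·
    · # · · · · · ·
    · # · · · · · ·
    · · · · · · · ·
    · · · · · · · ·
T3:
  2·area = 23  (B↔C swapped to make it positive)
  edge (0, 5)→(13, 16): d=(13,11) right/bottom  bias=-1
  edge (13, 16)→(5, 11): d=(-8,-5) top-left  bias=+0
  edge (5, 11)→(0, 5): d=(-5,-6) top-left  bias=+0
    (2,5)@(5, 11): e=[23,0,0] → #  [on edge]
    (3,5)@(7, 11): e=[1,10,12] → #
    (4,5)@(9, 11): e=[-21,20,24] → ·
    (2,6)@(5, 13): e=[49,-16,-10] → ·
    (3,6)@(7, 13): e=[27,-6,2] → ·
    (4,6)@(9, 13): e=[5,4,14] → #
    (5,6)@(11, 13): e=[-17,14,26] → ·
    (4,7)@(9, 15): e=[31,-12,4] → ·
    (7,11)@(15, 23): e=[69,-46,0] → ·  [on edge]
  covered (3 px):
    · · · · · · · ·
    · · · · · · · ·
    · · · · · · · ·
    · · · · · · · ·
    · · · · · · · ·
    · · # # · · · ·
    · · · · # · · ·
    · · · · · · · ·
    · · · · · · · ·
    · · · · · · · ·
    · · · · · · · ·
    · · · · · · · ·
T4:
  2·area = 88
  edge (4, 24)→(6, 2): d=(2,-22) top-left  bias=+0
  edge (6, 2)→(10, 2): d=(4,0) top-left  bias=+0
  edge (10, 2)→(4, 24): d=(-6,22) right/bottom  bias=-1
    (3,1)@(7, 3): e=[24,4,60] → #
    (4,1)@(9, 3): e=[68,4,16] → #
    (5,1)@(11, 3): e=[112,4,-28] → ·
    (3,2)@(7, 5): e=[28,12,48] → #
    (5,2)@(11, 5): e=[116,12,-40] → ·
    (3,3)@(7, 7): e=[32,20,36] → #
    (4,3)@(9, 7): e=[76,20,-8] → ·
    (3,4)@(7, 9): e=[36,28,24] → #
    (4,4)@(9, 9): e=[80,28,-20] → ·
    (3,5)@(7, 11): e=[40,36,12] → #
    (4,5)@(9, 11): e=[84,36,-32] → ·
    (2,6)@(5, 13): e=[0,44,44] → #  [on edge]
    (3,6)@(7, 13): e=[44,44,0] → ·  [on edge]
  covered (11 px):
    · · · · · · · ·
    · · · # # · · ·
    · · · # # · · ·
    · · · # · · · ·
    · · · # · · · ·
    · · · # · · · ·
    · · # · · · · ·
    · · # · · · · ·
    · · # · · · · ·
    · · # · · · · ·
    · · · · · · · ·
    · · · · · · · ·

Z-buffer (winner per pixel, '.' = empty):
  . . . . . . . .
  . . . 4 4 . . .
  . . . 4 4 . . .
  . . . 4 2 . . .
  . 0 . 2 . . . .
  . 2 2 2 . . . .
  2 2 2 . 3 . . .
  2 2 2 1 . . . .
  . 2 1 1 1 . . .
  . 2 1 1 1 1 . .
  . . . . . . . .
  . . . . . . . .

Answer: 2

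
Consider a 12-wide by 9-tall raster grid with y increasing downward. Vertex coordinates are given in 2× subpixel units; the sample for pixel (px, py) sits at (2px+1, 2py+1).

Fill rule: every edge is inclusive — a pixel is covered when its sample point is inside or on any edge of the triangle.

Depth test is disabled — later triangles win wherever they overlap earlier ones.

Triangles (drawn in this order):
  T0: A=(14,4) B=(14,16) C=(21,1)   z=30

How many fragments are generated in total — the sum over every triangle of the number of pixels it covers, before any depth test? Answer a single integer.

T0:
  2·area = 84  (B↔C swapped to make it positive)
  edge (14, 4)→(21, 1): d=(7,-3) inclusive
  edge (21, 1)→(14, 16): d=(-7,15) inclusive
  edge (14, 16)→(14, 4): d=(0,-12) inclusive
    (10,0)@(21, 1): e=[0,0,84] → #  [on edge]
    (11,0)@(23, 1): e=[6,-30,108] → ·
    (8,1)@(17, 3): e=[2,46,36] → #
    (9,1)@(19, 3): e=[8,16,60] → #
    (10,1)@(21, 3): e=[14,-14,84] → ·
    (7,2)@(15, 5): e=[10,62,12] → #
    (10,2)@(21, 5): e=[28,-28,84] → ·
    (3,3)@(7, 7): e=[0,168,-84] → ·  [on edge]
    (7,3)@(15, 7): e=[24,48,12] → #
    (9,3)@(19, 7): e=[36,-12,60] → ·
    (7,4)@(15, 9): e=[38,34,12] → #
    (9,4)@(19, 9): e=[50,-26,60] → ·
  covered (12 px):
    · · · · · · · · · · # ·
    · · · · · · · · # # · ·
    · · · · · · · # # # · ·
    · · · · · · · # # · · ·
    · · · · · · · # # · · ·
    · · · · · · · # · · · ·
    · · · · · · · # · · · ·
    · · · · · · · · · · · ·
    · · · · · · · · · · · ·

Result: 12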